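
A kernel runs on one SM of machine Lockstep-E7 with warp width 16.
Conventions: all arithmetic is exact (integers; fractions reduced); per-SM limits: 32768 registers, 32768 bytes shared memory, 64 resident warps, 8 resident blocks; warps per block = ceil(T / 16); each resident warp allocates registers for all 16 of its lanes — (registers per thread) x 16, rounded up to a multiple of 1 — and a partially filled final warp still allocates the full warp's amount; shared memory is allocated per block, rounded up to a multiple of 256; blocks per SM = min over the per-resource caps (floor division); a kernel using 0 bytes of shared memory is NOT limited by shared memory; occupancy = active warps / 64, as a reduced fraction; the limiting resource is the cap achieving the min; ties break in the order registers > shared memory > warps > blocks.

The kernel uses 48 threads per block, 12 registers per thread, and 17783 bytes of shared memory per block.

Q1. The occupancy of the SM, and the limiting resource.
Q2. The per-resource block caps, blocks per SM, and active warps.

Answer: occupancy 3/64, limited by shared memory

registers: 56 blocks
shared memory: 1 block
warps: 21 blocks
blocks: 8 blocks

Answer: 1 block, 3 active warps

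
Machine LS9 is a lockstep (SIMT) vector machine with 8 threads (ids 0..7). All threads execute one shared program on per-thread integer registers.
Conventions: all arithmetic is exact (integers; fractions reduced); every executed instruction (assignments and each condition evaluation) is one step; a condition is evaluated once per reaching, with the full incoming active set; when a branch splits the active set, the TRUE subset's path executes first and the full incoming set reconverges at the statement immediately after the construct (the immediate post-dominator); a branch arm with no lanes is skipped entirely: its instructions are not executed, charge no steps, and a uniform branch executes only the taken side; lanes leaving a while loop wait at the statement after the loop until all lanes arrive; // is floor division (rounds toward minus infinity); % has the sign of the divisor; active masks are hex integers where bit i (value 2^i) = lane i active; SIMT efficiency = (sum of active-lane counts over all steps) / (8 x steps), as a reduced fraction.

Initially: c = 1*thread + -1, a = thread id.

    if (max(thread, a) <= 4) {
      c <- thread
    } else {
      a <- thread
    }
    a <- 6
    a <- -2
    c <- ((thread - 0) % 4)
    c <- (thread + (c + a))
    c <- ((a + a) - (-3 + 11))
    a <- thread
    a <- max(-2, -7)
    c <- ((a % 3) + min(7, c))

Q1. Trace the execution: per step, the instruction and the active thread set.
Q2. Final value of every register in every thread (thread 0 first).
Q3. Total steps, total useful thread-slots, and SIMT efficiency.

step 0: eval (max(thread, a) <= 4)   0xff
step 1: c <- thread                  0x1f
step 2: a <- thread                  0xe0
step 3: a <- 6                       0xff
step 4: a <- -2                      0xff
step 5: c <- ((thread - 0) % 4)      0xff
step 6: c <- (thread + (c + a))      0xff
step 7: c <- ((a + a) - (-3 + 11))   0xff
step 8: a <- thread                  0xff
step 9: a <- max(-2, -7)             0xff
step 10: c <- ((a % 3) + min(7, c))   0xff

Answer: 11 steps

c: -11,-11,-11,-11,-11,-11,-11,-11
a: -2,-2,-2,-2,-2,-2,-2,-2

steps = 11; useful = 80; efficiency = 80/88 = 10/11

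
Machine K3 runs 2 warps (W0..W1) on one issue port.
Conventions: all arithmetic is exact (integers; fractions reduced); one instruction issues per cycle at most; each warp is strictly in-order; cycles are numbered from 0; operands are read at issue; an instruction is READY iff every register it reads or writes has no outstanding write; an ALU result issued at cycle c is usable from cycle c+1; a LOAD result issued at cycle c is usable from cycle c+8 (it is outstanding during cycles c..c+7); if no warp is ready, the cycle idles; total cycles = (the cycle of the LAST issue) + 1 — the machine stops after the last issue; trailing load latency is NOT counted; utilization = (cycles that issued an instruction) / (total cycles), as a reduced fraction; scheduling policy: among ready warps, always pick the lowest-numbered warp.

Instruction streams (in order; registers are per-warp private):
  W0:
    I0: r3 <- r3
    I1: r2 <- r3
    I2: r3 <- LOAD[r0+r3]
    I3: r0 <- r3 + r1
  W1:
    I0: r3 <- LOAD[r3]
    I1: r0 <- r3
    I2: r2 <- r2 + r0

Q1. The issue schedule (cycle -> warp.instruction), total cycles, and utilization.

cycle 0: W0.I0
cycle 1: W0.I1
cycle 2: W0.I2
cycle 3: W1.I0
cycle 4: idle
cycle 5: idle
cycle 6: idle
cycle 7: idle
cycle 8: idle
cycle 9: idle
cycle 10: W0.I3
cycle 11: W1.I1
cycle 12: W1.I2

Answer: 13 cycles, utilization 7/13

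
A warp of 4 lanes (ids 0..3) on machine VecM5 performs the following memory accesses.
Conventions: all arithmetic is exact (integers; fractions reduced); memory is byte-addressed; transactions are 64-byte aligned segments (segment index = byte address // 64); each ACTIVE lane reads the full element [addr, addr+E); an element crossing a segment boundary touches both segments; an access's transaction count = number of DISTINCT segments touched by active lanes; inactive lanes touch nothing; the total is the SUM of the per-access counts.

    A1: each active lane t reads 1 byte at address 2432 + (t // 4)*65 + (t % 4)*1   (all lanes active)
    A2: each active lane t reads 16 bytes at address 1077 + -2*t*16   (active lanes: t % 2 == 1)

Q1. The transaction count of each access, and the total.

A1: 1 transaction
A2: 2 transactions

Answer: 1,2; total 3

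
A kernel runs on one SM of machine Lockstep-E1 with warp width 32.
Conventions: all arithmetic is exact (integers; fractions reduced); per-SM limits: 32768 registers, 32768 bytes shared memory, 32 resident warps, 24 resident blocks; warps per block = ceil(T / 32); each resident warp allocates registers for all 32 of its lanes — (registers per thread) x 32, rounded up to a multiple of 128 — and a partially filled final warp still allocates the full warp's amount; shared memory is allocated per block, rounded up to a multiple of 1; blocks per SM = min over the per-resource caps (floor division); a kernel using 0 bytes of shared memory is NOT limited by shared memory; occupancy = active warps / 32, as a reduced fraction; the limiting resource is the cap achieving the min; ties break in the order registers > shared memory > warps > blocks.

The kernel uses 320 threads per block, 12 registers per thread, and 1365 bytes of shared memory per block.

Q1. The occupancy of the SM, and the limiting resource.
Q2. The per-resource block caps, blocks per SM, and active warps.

Answer: occupancy 15/16, limited by warps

registers: 8 blocks
shared memory: 24 blocks
warps: 3 blocks
blocks: 24 blocks

Answer: 3 blocks, 30 active warps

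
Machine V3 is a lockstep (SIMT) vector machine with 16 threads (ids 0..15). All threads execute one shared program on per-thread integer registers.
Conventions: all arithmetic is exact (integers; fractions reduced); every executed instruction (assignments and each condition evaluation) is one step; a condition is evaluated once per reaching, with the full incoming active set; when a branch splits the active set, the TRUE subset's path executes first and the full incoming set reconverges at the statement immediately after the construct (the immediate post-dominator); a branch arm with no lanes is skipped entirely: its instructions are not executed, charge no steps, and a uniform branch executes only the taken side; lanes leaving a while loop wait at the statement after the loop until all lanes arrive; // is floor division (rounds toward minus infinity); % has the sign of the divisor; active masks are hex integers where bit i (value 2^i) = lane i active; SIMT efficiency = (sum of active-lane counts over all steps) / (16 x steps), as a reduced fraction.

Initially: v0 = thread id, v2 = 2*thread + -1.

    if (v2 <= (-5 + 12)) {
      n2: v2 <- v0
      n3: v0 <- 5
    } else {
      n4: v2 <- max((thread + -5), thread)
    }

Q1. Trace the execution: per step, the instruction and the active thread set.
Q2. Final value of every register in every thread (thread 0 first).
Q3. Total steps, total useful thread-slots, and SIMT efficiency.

step 0: eval (v2 <= (-5 + 12))       0xffff
step 1: v2 <- v0                     0x001f
step 2: v0 <- 5                      0x001f
step 3: v2 <- max((thread + -5), thread) 0xffe0

Answer: 4 steps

v0: 5,5,5,5,5,5,6,7,8,9,10,11,12,13,14,15
v2: 0,1,2,3,4,5,6,7,8,9,10,11,12,13,14,15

steps = 4; useful = 37; efficiency = 37/64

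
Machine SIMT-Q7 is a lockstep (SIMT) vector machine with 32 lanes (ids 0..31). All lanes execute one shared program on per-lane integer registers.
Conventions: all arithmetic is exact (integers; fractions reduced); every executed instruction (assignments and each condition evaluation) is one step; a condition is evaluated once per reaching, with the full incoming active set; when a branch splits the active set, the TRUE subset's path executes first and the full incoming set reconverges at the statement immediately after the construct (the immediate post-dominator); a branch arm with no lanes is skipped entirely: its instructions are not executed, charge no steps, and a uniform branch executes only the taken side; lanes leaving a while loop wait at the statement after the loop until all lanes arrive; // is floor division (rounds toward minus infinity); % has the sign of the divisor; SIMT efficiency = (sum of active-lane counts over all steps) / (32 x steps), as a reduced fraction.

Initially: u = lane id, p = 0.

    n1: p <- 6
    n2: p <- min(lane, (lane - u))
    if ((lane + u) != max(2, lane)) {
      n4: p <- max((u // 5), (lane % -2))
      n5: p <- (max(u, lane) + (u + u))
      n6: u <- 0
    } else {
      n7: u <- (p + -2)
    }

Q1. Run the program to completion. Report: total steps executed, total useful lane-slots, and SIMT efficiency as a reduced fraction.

Answer: 7 steps, 190 useful, 95/112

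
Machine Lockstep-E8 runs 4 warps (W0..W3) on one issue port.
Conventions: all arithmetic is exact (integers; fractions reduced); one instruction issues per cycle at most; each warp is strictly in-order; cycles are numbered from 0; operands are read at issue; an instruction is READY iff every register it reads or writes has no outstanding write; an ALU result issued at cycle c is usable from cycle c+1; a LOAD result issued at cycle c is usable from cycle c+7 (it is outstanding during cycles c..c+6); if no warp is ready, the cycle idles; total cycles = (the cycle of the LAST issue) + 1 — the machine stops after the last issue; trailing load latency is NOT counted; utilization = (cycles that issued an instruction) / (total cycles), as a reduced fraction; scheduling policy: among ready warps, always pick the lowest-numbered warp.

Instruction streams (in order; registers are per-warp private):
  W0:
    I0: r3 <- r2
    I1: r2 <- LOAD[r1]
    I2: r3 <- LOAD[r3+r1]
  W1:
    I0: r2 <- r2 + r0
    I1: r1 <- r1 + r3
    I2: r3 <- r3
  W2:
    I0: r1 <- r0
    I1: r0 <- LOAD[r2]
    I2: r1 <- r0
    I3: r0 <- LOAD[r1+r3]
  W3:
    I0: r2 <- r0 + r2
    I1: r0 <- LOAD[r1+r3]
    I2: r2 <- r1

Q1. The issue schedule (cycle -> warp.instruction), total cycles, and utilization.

cycle 0: W0.I0
cycle 1: W0.I1
cycle 2: W0.I2
cycle 3: W1.I0
cycle 4: W1.I1
cycle 5: W1.I2
cycle 6: W2.I0
cycle 7: W2.I1
cycle 8: W3.I0
cycle 9: W3.I1
cycle 10: W3.I2
cycle 11: idle
cycle 12: idle
cycle 13: idle
cycle 14: W2.I2
cycle 15: W2.I3

Answer: 16 cycles, utilization 13/16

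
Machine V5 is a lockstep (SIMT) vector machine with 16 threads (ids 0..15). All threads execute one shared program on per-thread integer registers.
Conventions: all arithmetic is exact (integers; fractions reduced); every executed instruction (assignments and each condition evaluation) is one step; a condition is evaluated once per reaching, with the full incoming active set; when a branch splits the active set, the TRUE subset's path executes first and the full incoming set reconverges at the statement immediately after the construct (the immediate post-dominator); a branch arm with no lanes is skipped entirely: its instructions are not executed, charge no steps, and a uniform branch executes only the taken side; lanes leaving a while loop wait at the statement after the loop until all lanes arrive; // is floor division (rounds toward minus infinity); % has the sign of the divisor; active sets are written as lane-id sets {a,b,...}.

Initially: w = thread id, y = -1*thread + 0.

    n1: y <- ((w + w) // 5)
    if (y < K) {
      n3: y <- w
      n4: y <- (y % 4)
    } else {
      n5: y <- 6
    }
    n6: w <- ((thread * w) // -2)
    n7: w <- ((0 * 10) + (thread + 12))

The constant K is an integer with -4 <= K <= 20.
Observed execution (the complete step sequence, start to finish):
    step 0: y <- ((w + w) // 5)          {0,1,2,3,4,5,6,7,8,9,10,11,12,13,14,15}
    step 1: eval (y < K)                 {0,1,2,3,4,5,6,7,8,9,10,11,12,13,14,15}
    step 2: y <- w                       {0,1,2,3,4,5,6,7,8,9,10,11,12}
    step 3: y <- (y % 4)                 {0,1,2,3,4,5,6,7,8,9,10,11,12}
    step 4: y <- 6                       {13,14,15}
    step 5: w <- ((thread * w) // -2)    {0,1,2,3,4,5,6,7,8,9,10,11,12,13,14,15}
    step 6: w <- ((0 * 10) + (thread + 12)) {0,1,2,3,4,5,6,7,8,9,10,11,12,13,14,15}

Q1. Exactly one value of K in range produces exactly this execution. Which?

Answer: K = 5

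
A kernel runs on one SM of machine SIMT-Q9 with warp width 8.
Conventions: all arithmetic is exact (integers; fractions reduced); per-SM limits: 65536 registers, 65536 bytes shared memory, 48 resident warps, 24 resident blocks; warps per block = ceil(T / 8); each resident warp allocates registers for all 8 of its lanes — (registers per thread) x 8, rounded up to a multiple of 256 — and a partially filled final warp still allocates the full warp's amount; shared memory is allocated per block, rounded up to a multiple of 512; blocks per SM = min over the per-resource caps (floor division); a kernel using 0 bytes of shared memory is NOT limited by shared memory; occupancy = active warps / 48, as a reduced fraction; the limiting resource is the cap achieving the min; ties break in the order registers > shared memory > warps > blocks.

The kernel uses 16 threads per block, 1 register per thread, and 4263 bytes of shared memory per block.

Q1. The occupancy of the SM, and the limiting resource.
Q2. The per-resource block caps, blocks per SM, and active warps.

Answer: occupancy 7/12, limited by shared memory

registers: 128 blocks
shared memory: 14 blocks
warps: 24 blocks
blocks: 24 blocks

Answer: 14 blocks, 28 active warps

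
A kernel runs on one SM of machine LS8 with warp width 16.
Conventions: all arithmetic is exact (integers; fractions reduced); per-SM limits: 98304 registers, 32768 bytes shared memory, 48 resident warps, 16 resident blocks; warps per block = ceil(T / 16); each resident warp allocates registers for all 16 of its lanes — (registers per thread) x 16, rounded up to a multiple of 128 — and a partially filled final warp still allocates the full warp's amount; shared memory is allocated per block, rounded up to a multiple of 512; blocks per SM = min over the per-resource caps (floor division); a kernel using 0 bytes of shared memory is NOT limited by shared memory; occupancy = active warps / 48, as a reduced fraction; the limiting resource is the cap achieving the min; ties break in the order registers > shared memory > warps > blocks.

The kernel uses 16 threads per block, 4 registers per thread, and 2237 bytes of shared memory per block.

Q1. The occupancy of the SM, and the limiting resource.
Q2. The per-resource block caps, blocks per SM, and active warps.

Answer: occupancy 1/4, limited by shared memory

registers: 768 blocks
shared memory: 12 blocks
warps: 48 blocks
blocks: 16 blocks

Answer: 12 blocks, 12 active warps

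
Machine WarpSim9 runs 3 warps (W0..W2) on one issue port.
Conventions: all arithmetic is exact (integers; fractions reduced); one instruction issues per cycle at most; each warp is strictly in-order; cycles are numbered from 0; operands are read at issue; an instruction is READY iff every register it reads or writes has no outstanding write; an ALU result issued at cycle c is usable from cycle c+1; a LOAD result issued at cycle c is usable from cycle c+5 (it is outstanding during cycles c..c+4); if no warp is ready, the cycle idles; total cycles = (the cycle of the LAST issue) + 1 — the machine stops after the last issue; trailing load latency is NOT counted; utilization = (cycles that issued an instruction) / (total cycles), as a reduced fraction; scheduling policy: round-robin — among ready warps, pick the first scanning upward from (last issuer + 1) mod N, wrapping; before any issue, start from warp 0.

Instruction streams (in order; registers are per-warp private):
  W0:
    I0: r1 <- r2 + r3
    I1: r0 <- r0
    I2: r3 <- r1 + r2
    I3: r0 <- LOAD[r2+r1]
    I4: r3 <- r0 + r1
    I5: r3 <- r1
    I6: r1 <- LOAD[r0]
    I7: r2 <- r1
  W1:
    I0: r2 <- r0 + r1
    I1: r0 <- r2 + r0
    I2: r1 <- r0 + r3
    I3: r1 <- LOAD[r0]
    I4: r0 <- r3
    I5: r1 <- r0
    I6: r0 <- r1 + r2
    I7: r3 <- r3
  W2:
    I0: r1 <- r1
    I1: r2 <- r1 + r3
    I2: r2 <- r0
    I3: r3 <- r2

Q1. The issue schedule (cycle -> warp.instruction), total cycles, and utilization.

cycle 0: W0.I0
cycle 1: W1.I0
cycle 2: W2.I0
cycle 3: W0.I1
cycle 4: W1.I1
cycle 5: W2.I1
cycle 6: W0.I2
cycle 7: W1.I2
cycle 8: W2.I2
cycle 9: W0.I3
cycle 10: W1.I3
cycle 11: W2.I3
cycle 12: W1.I4
cycle 13: idle
cycle 14: W0.I4
cycle 15: W1.I5
cycle 16: W0.I5
cycle 17: W1.I6
cycle 18: W0.I6
cycle 19: W1.I7
cycle 20: idle
cycle 21: idle
cycle 22: idle
cycle 23: W0.I7

Answer: 24 cycles, utilization 5/6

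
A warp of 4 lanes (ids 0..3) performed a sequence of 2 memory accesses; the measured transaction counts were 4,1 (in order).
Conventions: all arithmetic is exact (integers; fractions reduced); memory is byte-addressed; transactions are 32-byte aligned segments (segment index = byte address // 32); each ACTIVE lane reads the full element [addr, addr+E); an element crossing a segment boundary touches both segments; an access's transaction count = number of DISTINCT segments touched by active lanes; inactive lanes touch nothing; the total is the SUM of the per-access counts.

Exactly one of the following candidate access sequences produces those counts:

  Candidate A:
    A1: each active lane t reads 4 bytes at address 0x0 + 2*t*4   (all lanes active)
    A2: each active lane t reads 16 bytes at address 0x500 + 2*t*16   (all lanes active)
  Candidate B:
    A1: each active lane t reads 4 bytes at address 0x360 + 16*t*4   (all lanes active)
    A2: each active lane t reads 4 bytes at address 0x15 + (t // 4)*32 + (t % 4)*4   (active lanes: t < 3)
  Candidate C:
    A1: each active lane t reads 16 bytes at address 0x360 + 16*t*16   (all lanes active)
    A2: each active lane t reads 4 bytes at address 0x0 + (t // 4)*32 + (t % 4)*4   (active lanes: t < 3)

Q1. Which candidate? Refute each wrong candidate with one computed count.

A: A1 gives 1 transaction, not 4
B: A2 gives 2 transactions, not 1
C: all counts match (4,1)

Answer: C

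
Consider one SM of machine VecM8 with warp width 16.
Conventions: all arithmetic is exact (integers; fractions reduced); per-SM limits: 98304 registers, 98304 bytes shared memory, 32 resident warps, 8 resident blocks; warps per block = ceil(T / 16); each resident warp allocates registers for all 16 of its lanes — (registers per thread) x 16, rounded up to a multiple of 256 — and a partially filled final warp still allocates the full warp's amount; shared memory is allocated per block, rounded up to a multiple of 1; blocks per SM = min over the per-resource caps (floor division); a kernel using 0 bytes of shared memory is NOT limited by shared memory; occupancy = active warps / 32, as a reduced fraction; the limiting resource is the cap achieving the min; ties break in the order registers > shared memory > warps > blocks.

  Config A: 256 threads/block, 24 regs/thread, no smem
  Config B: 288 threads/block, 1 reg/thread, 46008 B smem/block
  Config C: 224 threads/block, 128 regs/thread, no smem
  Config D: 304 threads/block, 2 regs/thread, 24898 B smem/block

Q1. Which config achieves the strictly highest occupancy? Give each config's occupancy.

occupancies: A 1, B 9/16, C 7/8, D 19/32

Answer: A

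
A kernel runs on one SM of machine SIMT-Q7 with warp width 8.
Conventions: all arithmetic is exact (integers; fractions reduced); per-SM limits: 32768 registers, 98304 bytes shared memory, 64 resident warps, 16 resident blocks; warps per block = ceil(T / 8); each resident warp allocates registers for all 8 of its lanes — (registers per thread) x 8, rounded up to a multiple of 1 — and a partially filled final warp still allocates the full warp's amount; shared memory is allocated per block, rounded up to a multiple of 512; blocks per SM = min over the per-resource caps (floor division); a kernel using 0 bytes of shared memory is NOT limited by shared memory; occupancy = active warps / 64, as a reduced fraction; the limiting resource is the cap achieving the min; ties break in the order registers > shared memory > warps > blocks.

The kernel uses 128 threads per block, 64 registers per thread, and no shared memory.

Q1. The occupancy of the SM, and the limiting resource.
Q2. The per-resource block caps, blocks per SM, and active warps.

Answer: occupancy 1, limited by registers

registers: 4 blocks
shared memory: no limit (kernel uses none)
warps: 4 blocks
blocks: 16 blocks

Answer: 4 blocks, 64 active warps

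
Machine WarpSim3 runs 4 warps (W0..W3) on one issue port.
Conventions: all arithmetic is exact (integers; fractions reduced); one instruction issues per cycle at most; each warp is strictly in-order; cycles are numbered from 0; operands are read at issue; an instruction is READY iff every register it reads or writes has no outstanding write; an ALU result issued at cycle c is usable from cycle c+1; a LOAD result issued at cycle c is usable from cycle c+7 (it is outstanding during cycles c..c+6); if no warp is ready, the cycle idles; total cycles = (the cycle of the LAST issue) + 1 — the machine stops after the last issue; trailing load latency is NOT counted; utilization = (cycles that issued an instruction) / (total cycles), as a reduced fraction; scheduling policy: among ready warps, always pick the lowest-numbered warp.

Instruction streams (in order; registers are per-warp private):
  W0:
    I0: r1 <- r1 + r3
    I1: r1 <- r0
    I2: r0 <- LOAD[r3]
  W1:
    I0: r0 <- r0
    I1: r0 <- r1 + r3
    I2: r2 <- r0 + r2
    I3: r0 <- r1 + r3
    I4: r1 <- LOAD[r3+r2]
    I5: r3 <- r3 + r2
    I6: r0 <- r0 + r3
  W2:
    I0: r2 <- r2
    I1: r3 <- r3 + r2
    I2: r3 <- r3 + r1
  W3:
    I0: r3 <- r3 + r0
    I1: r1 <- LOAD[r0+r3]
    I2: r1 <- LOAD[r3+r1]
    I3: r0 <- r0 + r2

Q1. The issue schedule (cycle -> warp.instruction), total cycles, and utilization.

cycle 0: W0.I0
cycle 1: W0.I1
cycle 2: W0.I2
cycle 3: W1.I0
cycle 4: W1.I1
cycle 5: W1.I2
cycle 6: W1.I3
cycle 7: W1.I4
cycle 8: W1.I5
cycle 9: W1.I6
cycle 10: W2.I0
cycle 11: W2.I1
cycle 12: W2.I2
cycle 13: W3.I0
cycle 14: W3.I1
cycle 15: idle
cycle 16: idle
cycle 17: idle
cycle 18: idle
cycle 19: idle
cycle 20: idle
cycle 21: W3.I2
cycle 22: W3.I3

Answer: 23 cycles, utilization 17/23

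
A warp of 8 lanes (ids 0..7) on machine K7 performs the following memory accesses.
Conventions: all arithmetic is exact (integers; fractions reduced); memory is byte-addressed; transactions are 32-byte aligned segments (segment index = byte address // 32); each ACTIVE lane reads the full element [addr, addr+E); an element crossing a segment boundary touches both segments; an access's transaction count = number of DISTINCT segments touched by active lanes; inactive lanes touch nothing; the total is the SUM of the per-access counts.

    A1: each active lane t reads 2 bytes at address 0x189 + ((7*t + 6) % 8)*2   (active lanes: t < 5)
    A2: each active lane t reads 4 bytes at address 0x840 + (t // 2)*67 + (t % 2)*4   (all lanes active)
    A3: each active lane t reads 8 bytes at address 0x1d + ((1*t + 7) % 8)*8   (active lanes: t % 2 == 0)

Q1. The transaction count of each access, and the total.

A1: 1 transaction
A2: 4 transactions
A3: 2 transactions

Answer: 1,4,2; total 7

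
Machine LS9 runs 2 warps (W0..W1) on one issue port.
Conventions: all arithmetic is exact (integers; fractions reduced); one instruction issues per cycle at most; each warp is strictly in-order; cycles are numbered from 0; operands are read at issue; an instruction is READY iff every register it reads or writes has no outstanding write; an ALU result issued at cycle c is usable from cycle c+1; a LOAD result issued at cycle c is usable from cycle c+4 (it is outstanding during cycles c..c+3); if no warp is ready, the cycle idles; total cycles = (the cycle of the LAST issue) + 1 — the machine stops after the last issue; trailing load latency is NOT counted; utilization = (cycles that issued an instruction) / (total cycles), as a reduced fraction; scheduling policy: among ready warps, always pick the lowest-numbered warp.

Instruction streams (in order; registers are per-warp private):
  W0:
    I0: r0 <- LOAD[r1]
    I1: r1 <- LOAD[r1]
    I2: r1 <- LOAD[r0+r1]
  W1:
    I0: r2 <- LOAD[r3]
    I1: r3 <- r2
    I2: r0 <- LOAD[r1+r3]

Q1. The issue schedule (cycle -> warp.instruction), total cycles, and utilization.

cycle 0: W0.I0
cycle 1: W0.I1
cycle 2: W1.I0
cycle 3: idle
cycle 4: idle
cycle 5: W0.I2
cycle 6: W1.I1
cycle 7: W1.I2

Answer: 8 cycles, utilization 3/4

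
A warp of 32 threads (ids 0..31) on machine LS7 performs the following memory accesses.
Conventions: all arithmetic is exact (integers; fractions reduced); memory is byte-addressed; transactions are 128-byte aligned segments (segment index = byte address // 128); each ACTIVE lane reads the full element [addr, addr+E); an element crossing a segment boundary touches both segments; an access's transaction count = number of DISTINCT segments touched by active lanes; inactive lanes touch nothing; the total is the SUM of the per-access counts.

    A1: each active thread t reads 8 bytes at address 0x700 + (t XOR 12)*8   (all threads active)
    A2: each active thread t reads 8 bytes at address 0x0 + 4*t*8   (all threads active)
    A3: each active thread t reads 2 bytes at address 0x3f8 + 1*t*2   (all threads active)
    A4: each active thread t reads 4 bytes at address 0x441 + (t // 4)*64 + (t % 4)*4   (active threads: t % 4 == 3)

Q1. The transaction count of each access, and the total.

A1: 2 transactions
A2: 8 transactions
A3: 2 transactions
A4: 5 transactions

Answer: 2,8,2,5; total 17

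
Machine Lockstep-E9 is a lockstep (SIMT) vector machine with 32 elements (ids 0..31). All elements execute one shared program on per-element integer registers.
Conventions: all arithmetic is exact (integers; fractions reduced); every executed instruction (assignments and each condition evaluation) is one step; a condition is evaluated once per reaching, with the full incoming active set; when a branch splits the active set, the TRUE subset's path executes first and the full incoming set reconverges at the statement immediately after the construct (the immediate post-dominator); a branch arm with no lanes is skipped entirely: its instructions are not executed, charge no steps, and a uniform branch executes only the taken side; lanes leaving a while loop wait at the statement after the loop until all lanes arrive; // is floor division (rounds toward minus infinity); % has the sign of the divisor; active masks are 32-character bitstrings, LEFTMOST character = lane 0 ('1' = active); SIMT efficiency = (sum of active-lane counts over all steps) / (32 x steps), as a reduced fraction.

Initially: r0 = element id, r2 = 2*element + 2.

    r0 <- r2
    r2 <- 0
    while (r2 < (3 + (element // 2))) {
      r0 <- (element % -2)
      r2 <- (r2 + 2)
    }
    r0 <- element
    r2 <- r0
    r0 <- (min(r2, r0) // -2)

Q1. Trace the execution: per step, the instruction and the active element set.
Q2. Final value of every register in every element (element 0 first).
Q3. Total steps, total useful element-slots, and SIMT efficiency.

step 0: r0 <- r2                     11111111111111111111111111111111
step 1: r2 <- 0                      11111111111111111111111111111111
step 2: eval (r2 < (3 + (element // 2))) 11111111111111111111111111111111
step 3: r0 <- (element % -2)         11111111111111111111111111111111
step 4: r2 <- (r2 + 2)               11111111111111111111111111111111
step 5: eval (r2 < (3 + (element // 2))) 11111111111111111111111111111111
step 6: r0 <- (element % -2)         11111111111111111111111111111111
step 7: r2 <- (r2 + 2)               11111111111111111111111111111111
step 8: eval (r2 < (3 + (element // 2))) 11111111111111111111111111111111
step 9: r0 <- (element % -2)         00001111111111111111111111111111
step 10: r2 <- (r2 + 2)               00001111111111111111111111111111
step 11: eval (r2 < (3 + (element // 2))) 00001111111111111111111111111111
step 12: r0 <- (element % -2)         00000000111111111111111111111111
step 13: r2 <- (r2 + 2)               00000000111111111111111111111111
step 14: eval (r2 < (3 + (element // 2))) 00000000111111111111111111111111
step 15: r0 <- (element % -2)         00000000000011111111111111111111
step 16: r2 <- (r2 + 2)               00000000000011111111111111111111
step 17: eval (r2 < (3 + (element // 2))) 00000000000011111111111111111111
step 18: r0 <- (element % -2)         00000000000000001111111111111111
step 19: r2 <- (r2 + 2)               00000000000000001111111111111111
step 20: eval (r2 < (3 + (element // 2))) 00000000000000001111111111111111
step 21: r0 <- (element % -2)         00000000000000000000111111111111
step 22: r2 <- (r2 + 2)               00000000000000000000111111111111
step 23: eval (r2 < (3 + (element // 2))) 00000000000000000000111111111111
step 24: r0 <- (element % -2)         00000000000000000000000011111111
step 25: r2 <- (r2 + 2)               00000000000000000000000011111111
step 26: eval (r2 < (3 + (element // 2))) 00000000000000000000000011111111
step 27: r0 <- (element % -2)         00000000000000000000000000001111
step 28: r2 <- (r2 + 2)               00000000000000000000000000001111
step 29: eval (r2 < (3 + (element // 2))) 00000000000000000000000000001111
step 30: r0 <- element                11111111111111111111111111111111
step 31: r2 <- r0                     11111111111111111111111111111111
step 32: r0 <- (min(r2, r0) // -2)    11111111111111111111111111111111

Answer: 33 steps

r0: 0,-1,-1,-2,-2,-3,-3,-4,-4,-5,-5,-6,-6,-7,-7,-8,-8,-9,-9,-10,-10,-11,-11,-12,-12,-13,-13,-14,-14,-15,-15,-16
r2: 0,1,2,3,4,5,6,7,8,9,10,11,12,13,14,15,16,17,18,19,20,21,22,23,24,25,26,27,28,29,30,31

steps = 33; useful = 720; efficiency = 720/1056 = 15/22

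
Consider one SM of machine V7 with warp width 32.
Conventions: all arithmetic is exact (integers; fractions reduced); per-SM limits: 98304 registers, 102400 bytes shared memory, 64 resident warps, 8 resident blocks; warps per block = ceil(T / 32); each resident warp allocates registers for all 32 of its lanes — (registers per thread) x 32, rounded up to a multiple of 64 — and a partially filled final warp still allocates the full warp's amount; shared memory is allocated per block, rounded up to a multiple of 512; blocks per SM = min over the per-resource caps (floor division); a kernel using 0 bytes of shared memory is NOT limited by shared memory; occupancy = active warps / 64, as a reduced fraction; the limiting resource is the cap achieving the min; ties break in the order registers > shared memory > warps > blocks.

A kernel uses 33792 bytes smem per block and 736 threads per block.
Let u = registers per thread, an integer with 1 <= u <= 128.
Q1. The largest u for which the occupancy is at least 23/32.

Answer: u = 66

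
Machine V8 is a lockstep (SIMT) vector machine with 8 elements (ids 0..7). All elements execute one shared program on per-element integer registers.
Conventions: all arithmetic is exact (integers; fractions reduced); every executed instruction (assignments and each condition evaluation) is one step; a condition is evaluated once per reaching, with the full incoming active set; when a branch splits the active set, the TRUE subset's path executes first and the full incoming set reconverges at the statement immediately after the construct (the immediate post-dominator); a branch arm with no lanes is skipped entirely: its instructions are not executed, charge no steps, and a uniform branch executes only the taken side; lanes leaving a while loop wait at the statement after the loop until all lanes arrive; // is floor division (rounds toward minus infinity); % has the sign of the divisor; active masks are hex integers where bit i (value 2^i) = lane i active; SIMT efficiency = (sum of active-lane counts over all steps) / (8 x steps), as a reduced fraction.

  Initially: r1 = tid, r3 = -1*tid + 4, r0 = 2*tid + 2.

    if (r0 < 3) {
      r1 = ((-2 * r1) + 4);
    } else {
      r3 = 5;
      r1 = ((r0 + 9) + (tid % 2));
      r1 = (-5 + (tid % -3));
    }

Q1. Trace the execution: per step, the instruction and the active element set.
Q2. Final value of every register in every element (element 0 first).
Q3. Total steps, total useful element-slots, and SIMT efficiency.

step 0: eval (r0 < 3)                0xff
step 1: r1 <- ((-2 * r1) + 4)        0x01
step 2: r3 <- 5                      0xfe
step 3: r1 <- ((r0 + 9) + (tid % 2)) 0xfe
step 4: r1 <- (-5 + (tid % -3))      0xfe

Answer: 5 steps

r1: 4,-7,-6,-5,-7,-6,-5,-7
r3: 4,5,5,5,5,5,5,5
r0: 2,4,6,8,10,12,14,16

steps = 5; useful = 30; efficiency = 30/40 = 3/4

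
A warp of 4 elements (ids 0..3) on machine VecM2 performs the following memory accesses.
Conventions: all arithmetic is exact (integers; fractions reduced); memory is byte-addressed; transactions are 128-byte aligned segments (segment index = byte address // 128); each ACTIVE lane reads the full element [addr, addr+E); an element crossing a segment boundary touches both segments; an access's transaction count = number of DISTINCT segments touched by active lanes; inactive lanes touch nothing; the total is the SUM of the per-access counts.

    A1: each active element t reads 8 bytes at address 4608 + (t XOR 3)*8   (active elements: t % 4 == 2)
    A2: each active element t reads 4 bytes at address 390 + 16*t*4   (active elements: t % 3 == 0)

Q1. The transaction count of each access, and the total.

A1: 1 transaction
A2: 2 transactions

Answer: 1,2; total 3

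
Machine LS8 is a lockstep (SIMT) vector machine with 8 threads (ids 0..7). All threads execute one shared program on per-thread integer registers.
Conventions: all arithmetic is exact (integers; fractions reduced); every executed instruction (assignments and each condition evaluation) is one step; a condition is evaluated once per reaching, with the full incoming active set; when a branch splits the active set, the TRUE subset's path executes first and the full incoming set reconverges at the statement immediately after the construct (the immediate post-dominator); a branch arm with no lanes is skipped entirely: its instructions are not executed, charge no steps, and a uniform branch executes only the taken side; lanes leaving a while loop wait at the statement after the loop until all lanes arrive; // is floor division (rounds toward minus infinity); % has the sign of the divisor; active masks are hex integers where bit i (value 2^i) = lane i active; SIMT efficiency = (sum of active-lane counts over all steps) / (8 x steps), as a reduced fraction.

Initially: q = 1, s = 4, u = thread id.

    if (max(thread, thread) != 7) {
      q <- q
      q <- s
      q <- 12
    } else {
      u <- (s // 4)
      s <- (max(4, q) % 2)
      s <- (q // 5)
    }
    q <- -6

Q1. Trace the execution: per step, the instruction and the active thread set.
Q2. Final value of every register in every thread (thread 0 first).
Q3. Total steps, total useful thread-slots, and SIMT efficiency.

step 0: eval (max(thread, thread) != 7) 0xff
step 1: q <- q                       0x7f
step 2: q <- s                       0x7f
step 3: q <- 12                      0x7f
step 4: u <- (s // 4)                0x80
step 5: s <- (max(4, q) % 2)         0x80
step 6: s <- (q // 5)                0x80
step 7: q <- -6                      0xff

Answer: 8 steps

q: -6,-6,-6,-6,-6,-6,-6,-6
s: 4,4,4,4,4,4,4,0
u: 0,1,2,3,4,5,6,1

steps = 8; useful = 40; efficiency = 40/64 = 5/8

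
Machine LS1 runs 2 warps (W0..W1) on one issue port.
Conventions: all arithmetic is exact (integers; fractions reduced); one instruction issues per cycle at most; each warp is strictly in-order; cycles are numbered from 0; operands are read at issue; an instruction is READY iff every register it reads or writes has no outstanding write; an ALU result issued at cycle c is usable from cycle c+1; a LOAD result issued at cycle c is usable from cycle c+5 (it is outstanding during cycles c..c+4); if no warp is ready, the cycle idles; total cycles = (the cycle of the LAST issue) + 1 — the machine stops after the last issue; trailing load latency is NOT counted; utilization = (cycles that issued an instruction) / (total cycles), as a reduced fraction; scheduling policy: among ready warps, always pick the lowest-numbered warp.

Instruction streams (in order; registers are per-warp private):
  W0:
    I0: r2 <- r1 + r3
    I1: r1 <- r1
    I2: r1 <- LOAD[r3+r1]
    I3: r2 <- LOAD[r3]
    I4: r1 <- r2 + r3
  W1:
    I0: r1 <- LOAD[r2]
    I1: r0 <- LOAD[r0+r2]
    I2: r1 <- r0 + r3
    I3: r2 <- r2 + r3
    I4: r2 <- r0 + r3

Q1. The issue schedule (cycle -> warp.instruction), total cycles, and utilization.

cycle 0: W0.I0
cycle 1: W0.I1
cycle 2: W0.I2
cycle 3: W0.I3
cycle 4: W1.I0
cycle 5: W1.I1
cycle 6: idle
cycle 7: idle
cycle 8: W0.I4
cycle 9: idle
cycle 10: W1.I2
cycle 11: W1.I3
cycle 12: W1.I4

Answer: 13 cycles, utilization 10/13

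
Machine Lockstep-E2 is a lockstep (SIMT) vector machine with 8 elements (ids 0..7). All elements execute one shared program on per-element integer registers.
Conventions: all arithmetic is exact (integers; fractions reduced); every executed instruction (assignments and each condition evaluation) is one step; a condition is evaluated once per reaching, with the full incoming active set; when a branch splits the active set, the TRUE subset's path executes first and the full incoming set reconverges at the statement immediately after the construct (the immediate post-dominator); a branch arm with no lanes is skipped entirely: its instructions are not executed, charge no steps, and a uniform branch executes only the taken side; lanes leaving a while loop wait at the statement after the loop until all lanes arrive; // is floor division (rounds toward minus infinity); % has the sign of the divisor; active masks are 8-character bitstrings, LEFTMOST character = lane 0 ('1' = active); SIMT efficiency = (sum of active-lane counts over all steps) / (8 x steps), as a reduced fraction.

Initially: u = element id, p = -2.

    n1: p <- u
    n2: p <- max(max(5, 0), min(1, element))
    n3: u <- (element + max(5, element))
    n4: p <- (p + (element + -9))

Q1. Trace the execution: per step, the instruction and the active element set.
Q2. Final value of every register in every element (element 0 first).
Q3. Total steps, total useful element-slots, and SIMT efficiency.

step 0: p <- u                       11111111
step 1: p <- max(max(5, 0), min(1, element)) 11111111
step 2: u <- (element + max(5, element)) 11111111
step 3: p <- (p + (element + -9))    11111111

Answer: 4 steps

u: 5,6,7,8,9,10,12,14
p: -4,-3,-2,-1,0,1,2,3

steps = 4; useful = 32; efficiency = 32/32 = 1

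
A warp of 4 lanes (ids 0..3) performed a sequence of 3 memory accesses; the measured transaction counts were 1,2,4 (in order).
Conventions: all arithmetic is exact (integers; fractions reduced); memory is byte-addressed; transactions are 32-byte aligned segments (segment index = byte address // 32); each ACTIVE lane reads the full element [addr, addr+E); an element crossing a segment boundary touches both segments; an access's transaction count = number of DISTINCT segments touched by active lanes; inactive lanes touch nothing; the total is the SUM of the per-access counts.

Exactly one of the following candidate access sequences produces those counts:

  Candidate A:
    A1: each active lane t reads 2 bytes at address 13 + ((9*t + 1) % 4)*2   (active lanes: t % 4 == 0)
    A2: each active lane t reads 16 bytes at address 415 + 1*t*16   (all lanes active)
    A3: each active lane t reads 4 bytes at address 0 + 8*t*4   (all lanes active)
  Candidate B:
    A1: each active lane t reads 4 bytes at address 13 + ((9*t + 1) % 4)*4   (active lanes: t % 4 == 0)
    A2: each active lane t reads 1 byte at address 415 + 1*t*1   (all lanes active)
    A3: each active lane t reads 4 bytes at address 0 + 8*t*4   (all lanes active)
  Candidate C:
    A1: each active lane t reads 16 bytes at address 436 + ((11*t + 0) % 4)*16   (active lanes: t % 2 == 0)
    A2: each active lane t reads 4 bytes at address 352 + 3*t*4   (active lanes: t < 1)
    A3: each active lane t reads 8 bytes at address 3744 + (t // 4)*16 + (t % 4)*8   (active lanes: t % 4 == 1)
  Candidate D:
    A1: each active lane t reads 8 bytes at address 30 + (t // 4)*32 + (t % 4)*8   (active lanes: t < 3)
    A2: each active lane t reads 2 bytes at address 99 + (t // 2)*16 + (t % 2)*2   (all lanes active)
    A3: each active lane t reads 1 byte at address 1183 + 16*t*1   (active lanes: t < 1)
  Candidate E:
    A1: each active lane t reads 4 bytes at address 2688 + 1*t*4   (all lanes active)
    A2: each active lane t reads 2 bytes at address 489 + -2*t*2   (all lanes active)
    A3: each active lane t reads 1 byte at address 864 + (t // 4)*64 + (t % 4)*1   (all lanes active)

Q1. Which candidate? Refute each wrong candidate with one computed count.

A: A2 gives 3 transactions, not 2
C: A1 gives 3 transactions, not 1
D: A1 gives 2 transactions, not 1
E: A3 gives 1 transaction, not 4
B: all counts match (1,2,4)

Answer: B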